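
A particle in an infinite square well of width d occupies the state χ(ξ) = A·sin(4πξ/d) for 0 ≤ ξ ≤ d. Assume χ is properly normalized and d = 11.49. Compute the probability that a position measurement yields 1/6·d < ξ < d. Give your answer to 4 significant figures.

P ≈ 0.7989

|χ|² is the probability density, so P = ∫_{1/6·d}^{d} |χ|² dξ.
Since A² = 1/(d/2), this is the region integral divided by the full normalization integral.
Let u = ξ/d; then A² and the length scale cancel, so P = ∫_{1/6}^{1} sin(4·π·u)^2 du ÷ ∫_{0}^{1} sin(4·π·u)^2 du.
With ∫ sin(4·π·u)^2 du = u/2 - sin(4·π·u)·cos(4·π·u)/(8·π) + C, the region integral is -√(3)/(32·π) + 5/12 and the full one is 1/2.
Evaluating gives P = -√(3)/(16·π) + 5/6.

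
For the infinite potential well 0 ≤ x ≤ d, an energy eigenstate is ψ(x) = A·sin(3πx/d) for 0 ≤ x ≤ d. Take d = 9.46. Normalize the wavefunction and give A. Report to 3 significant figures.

Require ∫ |ψ|² dx = 1 over the whole domain.
Carrying out the integral gives A² · d/2.
Plugging in d = 9.46 yields A = 0.4598.

A ≈ 0.460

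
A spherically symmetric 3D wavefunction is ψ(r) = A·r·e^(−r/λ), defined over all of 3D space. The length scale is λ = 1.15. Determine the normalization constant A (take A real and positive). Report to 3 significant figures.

A ≈ 0.230

Require ∫ |ψ|² 4πr² dr = 1 over the whole domain.
In 3D with spherical symmetry the volume element is 4πr² dr.
∫|ψ|² 4πr² dr = A²·(3·π·λ^5).
Hence A² = 1/[3·π·λ^5].
Substituting λ = 1.15 gives A² = 0.05275, so A = 0.2297.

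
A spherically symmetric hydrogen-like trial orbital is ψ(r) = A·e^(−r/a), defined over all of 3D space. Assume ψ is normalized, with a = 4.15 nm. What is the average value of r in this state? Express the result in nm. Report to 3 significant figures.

⟨r⟩ ≈ 6.23 nm

The expectation value is the |ψ|²-weighted average of r: ∫ r|ψ|² 4πr² dr.
With ∫₀^∞ r^3 e^(−αr) dr = 3!/α^4, the ratio of the moment integral to the normalization integral gives ⟨r⟩ = 3·a/2.
With a = 4.15, ⟨r⟩ = 6.225.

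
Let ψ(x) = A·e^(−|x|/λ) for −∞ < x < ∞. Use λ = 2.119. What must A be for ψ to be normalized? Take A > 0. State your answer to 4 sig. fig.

A ≈ 0.6870

Normalization requires ∫|ψ|² dx = 1, integrated from −∞ to ∞.
Using ∫₀^∞ xⁿ e^(−αx) dx = n!/αⁿ⁺¹, carrying out the integral gives A² · λ.
Hence A² = 1/[λ].
With λ = 2.119: A² = 0.47192 and A = 0.68696.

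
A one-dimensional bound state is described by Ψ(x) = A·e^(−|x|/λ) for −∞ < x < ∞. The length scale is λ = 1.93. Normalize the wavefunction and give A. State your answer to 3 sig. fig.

A ≈ 0.720

The normalization condition is ∫|Ψ|² dx = 1 from −∞ to ∞.
The integral (without the A² prefactor) comes out to λ.
So A² = (λ)^(−1).
Substituting λ = 1.93 gives A² = 0.5181, so A = 0.7198.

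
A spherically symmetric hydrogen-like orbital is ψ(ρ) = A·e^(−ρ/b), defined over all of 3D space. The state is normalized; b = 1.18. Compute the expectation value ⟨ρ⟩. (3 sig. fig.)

⟨ρ⟩ ≈ 1.77

⟨ρ⟩ = ∫ ρ |ψ|² 4πρ² dρ over the full domain.
The ratio of the moment integral to the normalization integral gives ⟨ρ⟩ = 3·b/2.
With b = 1.18, ⟨ρ⟩ = 1.770.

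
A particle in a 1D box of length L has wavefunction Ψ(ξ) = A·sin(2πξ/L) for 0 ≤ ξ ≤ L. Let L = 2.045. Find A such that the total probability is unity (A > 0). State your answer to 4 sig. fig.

Normalization requires ∫|Ψ|² dξ = 1, integrated from 0 to L.
Carrying out the integral gives A² · L/2.
So A² = (L/2)^(−1).
With L = 2.045: A² = 0.97800 and A = 0.98894.

A ≈ 0.9889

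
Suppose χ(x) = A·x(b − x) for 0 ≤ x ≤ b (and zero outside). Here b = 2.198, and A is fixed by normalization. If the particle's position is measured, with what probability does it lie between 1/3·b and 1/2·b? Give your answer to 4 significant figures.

P ≈ 0.2901

The probability is P = ∫ |χ|² dx over [1/3·b, 1/2·b].
Since A² = 1/(b^5/30), this is the region integral divided by the full normalization integral.
Substituting u = x/b, A² and the length scale cancel in the ratio: P = ∫_{1/3}^{1/2} u^2·(1 - u)^2 du / ∫_{0}^{1} u^2·(1 - u)^2 du.
Using ∫ u^2·(1 - u)^2 du = u^3·(6·u^2 - 15·u + 10)/30, the numerator is 47/4860 and the denominator is 1/30.
Evaluating gives P = 47/162.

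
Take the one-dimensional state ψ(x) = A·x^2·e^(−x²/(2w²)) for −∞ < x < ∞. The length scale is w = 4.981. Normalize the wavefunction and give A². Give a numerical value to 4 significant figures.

A^2 ≈ 0.0002453

Normalization requires ∫|ψ|² dx = 1, integrated from −∞ to ∞.
The integral (without the A² prefactor) comes out to 3·√(π)·w^5/4.
With w = 4.981: A² = 0.00024535 and A = 0.015664.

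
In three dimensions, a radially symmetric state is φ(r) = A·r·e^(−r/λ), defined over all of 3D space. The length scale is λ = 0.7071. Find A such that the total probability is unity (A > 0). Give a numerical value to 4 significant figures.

A ≈ 0.7748

Require ∫ |φ|² 4πr² dr = 1 over the whole domain.
In 3D with spherical symmetry the volume element is 4πr² dr.
Recall ∫₀^∞ r^m e^(−r/β) dr = m!·β^(m+1), carrying out the integral gives A² · 3·π·λ^5.
Setting this equal to 1 gives A² = 1/(3·π·λ^5).
With λ = 0.7071: A² = 0.60024 and A = 0.77475.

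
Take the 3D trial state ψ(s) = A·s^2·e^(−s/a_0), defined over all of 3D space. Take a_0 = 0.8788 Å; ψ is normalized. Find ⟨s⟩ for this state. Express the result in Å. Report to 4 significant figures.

By definition ⟨s⟩ = ∫ s |ψ(s)|² 4πs² ds.
Recall ∫₀^∞ s^m e^(−s/β) ds = m!·β^(m+1), evaluating both integrals, ⟨s⟩ = 7·a_0/2.
Putting a_0 = 0.8788 gives 3.0758.

⟨s⟩ ≈ 3.076 Å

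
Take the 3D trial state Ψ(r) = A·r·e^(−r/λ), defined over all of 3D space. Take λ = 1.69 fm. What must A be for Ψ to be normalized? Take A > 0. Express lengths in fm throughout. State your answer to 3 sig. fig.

A ≈ 0.0877 fm^(-5/2)

Normalization requires ∫|Ψ|² 4πr² dr = 1, integrated from 0 to ∞.
In 3D with spherical symmetry the volume element is 4πr² dr.
Carrying out the integral gives A² · 3·π·λ^5.
Setting this equal to 1 gives A² = 1/(3·π·λ^5).
Substituting λ = 1.69 gives A² = 0.007697, so A = 0.08773.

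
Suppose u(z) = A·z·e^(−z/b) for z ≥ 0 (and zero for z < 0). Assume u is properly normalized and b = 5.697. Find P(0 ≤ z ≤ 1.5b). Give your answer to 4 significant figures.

The probability is P = ∫ |u|² dz over [0, 1.5b].
With A² fixed by ∫|u|² = 1, i.e. A² = (b^3/4)^(−1), substitute and integrate.
Substituting t = z/b, A² and the length scale cancel in the ratio: P = ∫_{0}^{1.5} t^2·e^(-2·t) dt / ∫_{0}^{∞} t^2·e^(-2·t) dt.
Using ∫ t^2·e^(-2·t) dt = -(2·t^2 + 2·t + 1)·e^(-2·t)/4, the numerator is 1/4 - 17·e^(-3)/8 and the denominator is 1/4.
This works out to P = 0.57681.

P ≈ 0.5768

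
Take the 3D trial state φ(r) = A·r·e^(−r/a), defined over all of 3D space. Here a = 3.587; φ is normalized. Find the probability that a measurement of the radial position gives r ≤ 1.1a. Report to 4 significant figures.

Integrate the radial probability density 4πr²|φ|² over r ≤ 1.1a.
Normalization gives A² = 1/(3·π·a^5).
Let u = r/a; then A², 4π and the length scale all cancel, so P = ∫_{0}^{1.1} u^4·e^(-2·u) du ÷ ∫_{0}^{∞} u^4·e^(-2·u) du.
An antiderivative of u^4·e^(-2·u) is -(u^4/2 + u^3 + 3·u^2/2 + 3·u/2 + 3/4)·e^(-2·u); evaluating from 0 to 1.1 gives ≈ 0.0543722, while the full integral is 3/4.
The region integral divided by the full integral gives P = 0.072496.

P ≈ 0.07250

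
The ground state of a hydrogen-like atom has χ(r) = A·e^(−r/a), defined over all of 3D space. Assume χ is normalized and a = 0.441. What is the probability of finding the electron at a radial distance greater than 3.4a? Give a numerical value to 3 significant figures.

P ≈ 0.0344

Integrate the radial probability density 4πr²|χ|² over r > 3.4a.
A² is fixed by ∫₀^∞ 4πr²|χ|² dr = 1, i.e. A² = (π·a^3)^(−1).
Let u = r/a; then A², 4π and the length scale all cancel, so P = ∫_{3.4}^{∞} u^2·e^(-2·u) du ÷ ∫_{0}^{∞} u^2·e^(-2·u) du.
Using ∫ u^2·e^(-2·u) du = -(2·u^2 + 2·u + 1)·e^(-2·u)/4, the numerator is 773·e^(-34/5)/100 and the denominator is 1/4.
Taking the ratio yields P = 0.03444.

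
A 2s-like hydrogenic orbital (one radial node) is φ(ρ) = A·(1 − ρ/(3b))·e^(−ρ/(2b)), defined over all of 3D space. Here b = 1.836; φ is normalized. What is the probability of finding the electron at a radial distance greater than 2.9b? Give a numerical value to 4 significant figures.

P ≈ 0.6473

P = ∫ |φ|² 4πρ² dρ over ρ > 2.9b.
The full normalization integral is A²·[8·π·b^3/3] = 1, fixing A².
Substituting u = ρ/b, A², 4π and the length scale all cancel in the ratio: P = ∫_{2.9}^{∞} u^2·(1 - u/3)^2·e^(-u) du / ∫_{0}^{∞} u^2·(1 - u/3)^2·e^(-u) du.
With ∫ u^2·(1 - u/3)^2·e^(-u) du = (-u^4 + 2·u^3 - 3·u^2 - 6·u - 6)·e^(-u)/9 + C, the region integral is ≈ 0.431505 and the full one is 2/3.
This evaluates to P = 0.64726.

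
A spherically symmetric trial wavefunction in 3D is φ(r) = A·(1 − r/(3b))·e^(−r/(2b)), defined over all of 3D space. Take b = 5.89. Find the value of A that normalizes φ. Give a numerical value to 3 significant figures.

A ≈ 0.0242

We need A² ∫|f|² 4πr² dr = 1, taking the integral from 0 to ∞.
Recall ∫₀^∞ r^m e^(−r/β) dr = m!·β^(m+1), carrying out the integral gives A² · 8·π·b^3/3.
Setting this equal to 1 gives A² = 1/(8·π·b^3/3).
Plugging in b = 5.89 yields A = 0.02417.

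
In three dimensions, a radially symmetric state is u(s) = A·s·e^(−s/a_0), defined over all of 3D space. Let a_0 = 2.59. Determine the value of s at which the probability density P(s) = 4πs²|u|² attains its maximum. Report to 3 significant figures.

s ≈ 5.18

The maximum of P(s) = 4πs²|u|² occurs where its derivative vanishes.
This gives s = 2·a_0.
With a_0 = 2.59, the most probable radial distance is 5.180.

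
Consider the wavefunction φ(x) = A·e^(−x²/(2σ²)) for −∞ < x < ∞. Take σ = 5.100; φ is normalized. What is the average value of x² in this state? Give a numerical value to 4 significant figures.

⟨x²⟩ = ∫ x^2 |φ|² dx over the full domain.
Using the Gaussian integral ∫_{−∞}^{∞} e^(−αx²) dx = √(π/α), evaluating both integrals, ⟨x²⟩ = σ^2/2.
Putting σ = 5.100 gives 13.005.

⟨x^2⟩ ≈ 13.01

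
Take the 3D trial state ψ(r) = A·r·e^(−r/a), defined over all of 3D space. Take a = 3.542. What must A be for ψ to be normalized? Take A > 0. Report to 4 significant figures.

A ≈ 0.01380

Require ∫ |ψ|² 4πr² dr = 1 over the whole domain.
(Spherical symmetry: dV = 4πr² dr.)
∫|ψ|² 4πr² dr = A²·(3·π·a^5).
Setting this equal to 1 gives A² = 1/(3·π·a^5).
Plugging in a = 3.542 yields A = 0.013796.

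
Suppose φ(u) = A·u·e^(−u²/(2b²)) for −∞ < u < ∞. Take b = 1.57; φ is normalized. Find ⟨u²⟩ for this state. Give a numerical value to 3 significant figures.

By definition ⟨u²⟩ = ∫ u^2 |φ(u)|² du.
With ∫_{−∞}^{∞} u^(2m) e^(−αu²) du = (2m−1)!!·√π / (2^m α^(m+1/2)), the ratio of the moment integral to the normalization integral gives ⟨u²⟩ = 3·b^2/2.
Putting b = 1.57 gives 3.697.

⟨u^2⟩ ≈ 3.70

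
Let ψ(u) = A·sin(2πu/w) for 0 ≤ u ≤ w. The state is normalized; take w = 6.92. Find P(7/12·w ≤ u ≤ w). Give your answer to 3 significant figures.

The probability is P = ∫ |ψ|² du over [7/12·w, w].
Since A² = 1/(w/2), this is the region integral divided by the full normalization integral.
Substituting t = u/w, A² and the length scale cancel in the ratio: P = ∫_{7/12}^{1} sin(2·π·t)^2 dt / ∫_{0}^{1} sin(2·π·t)^2 dt.
With ∫ sin(2·π·t)^2 dt = t/2 - sin(4·π·t)/(8·π) + C, the region integral is √(3)/(16·π) + 5/24 and the full one is 1/2.
The result is P = √(3)/(8·π) + 5/12.

P ≈ 0.486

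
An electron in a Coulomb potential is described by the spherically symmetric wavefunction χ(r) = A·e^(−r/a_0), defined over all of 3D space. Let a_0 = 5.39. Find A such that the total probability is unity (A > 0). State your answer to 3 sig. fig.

We need A² ∫|f|² 4πr² dr = 1, taking the integral from 0 to ∞.
Recall ∫₀^∞ r^m e^(−r/β) dr = m!·β^(m+1), with χ = A·e^(−r/a_0), the integral evaluates to A²·[π·a_0^3].
Hence A² = 1/[π·a_0^3].
With a_0 = 5.39: A² = 0.002033 and A = 0.04509.

A ≈ 0.0451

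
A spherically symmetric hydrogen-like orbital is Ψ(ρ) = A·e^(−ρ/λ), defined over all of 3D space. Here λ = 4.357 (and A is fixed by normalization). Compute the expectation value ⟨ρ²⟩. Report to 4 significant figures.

By definition ⟨ρ²⟩ = ∫ ρ^2 |Ψ(ρ)|² 4πρ² dρ.
With ∫₀^∞ ρ^4 e^(−αρ) dρ = 4!/α^5, evaluating both integrals, ⟨ρ²⟩ = 3·λ^2.
With λ = 4.357, ⟨ρ^2⟩ = 56.950.

⟨ρ^2⟩ ≈ 56.95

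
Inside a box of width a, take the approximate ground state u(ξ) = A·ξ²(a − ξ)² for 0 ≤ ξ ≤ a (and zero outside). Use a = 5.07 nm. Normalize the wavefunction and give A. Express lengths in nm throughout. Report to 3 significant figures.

A ≈ 0.0169 nm^(-9/2)

Normalization requires ∫|u|² dξ = 1, integrated from 0 to a.
Expanding the polynomial and integrating term by term, with u = A·ξ²(a − ξ)², the integral evaluates to A²·[a^9/630].
So A² = (a^9/630)^(−1).
With a = 5.07: A² = 0.0002846 and A = 0.01687.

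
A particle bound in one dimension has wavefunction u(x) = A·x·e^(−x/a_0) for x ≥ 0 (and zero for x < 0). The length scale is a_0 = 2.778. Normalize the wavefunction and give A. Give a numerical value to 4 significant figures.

A ≈ 0.4319

Normalization requires ∫|u|² dx = 1, integrated from 0 to ∞.
With u = A·x·e^(−x/a_0), the integral evaluates to A²·[a_0^3/4].
So A² = (a_0^3/4)^(−1).
Plugging in a_0 = 2.778 yields A = 0.43195.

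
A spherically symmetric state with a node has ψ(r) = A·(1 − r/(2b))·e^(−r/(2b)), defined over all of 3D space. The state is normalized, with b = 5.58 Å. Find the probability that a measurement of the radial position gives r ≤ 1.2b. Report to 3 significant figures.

P ≈ 0.0424

With dV = 4πr²dr, the probability is ∫|ψ|² dV over r ≤ 1.2b.
The full normalization integral is A²·[8·π·b^3] = 1, fixing A².
Substituting u = r/b, A², 4π and the length scale all cancel in the ratio: P = ∫_{0}^{1.2} u^2·(1 - u/2)^2·e^(-u) du / ∫_{0}^{∞} u^2·(1 - u/2)^2·e^(-u) du.
With ∫ u^2·(1 - u/2)^2·e^(-u) du = -(u^4/4 + u^2 + 2·u + 2)·e^(-u) + C, the region integral is 2 - 3974·e^(-6/5)/625 and the full one is 2.
Taking the ratio yields P = 0.04244.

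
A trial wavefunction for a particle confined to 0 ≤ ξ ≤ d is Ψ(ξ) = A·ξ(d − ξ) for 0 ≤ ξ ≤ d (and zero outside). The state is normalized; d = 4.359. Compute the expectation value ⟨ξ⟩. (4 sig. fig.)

⟨ξ⟩ ≈ 2.180

By definition ⟨ξ⟩ = ∫ ξ |Ψ(ξ)|² dξ.
Expanding the polynomial and integrating term by term, since the A² factors cancel between numerator and denominator, ⟨ξ⟩ = d/2.
Putting d = 4.359 gives 2.1795.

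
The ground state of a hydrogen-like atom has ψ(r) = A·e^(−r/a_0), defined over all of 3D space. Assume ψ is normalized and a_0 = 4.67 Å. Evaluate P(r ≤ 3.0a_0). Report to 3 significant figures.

Integrate the radial probability density 4πr²|ψ|² over r ≤ 3.0a_0.
The full normalization integral is A²·[π·a_0^3] = 1, fixing A².
Substituting u = r/a_0, A², 4π and the length scale all cancel in the ratio: P = ∫_{0}^{3.0} u^2·e^(-2·u) du / ∫_{0}^{∞} u^2·e^(-2·u) du.
An antiderivative of u^2·e^(-2·u) is -(2·u^2 + 2·u + 1)·e^(-2·u)/4; evaluating from 0 to 3.0 gives 1/4 - 25·e^(-6)/4, while the full integral is 1/4.
Taking the ratio yields P = 0.9380.

P ≈ 0.938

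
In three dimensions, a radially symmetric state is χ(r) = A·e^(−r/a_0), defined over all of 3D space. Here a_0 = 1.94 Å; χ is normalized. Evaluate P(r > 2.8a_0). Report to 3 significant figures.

P ≈ 0.0824

With dV = 4πr²dr, the probability is ∫|χ|² dV over r > 2.8a_0.
The full normalization integral is A²·[π·a_0^3] = 1, fixing A².
Let u = r/a_0; then A², 4π and the length scale all cancel, so P = ∫_{2.8}^{∞} u^2·e^(-2·u) du ÷ ∫_{0}^{∞} u^2·e^(-2·u) du.
An antiderivative of u^2·e^(-2·u) is -(2·u^2 + 2·u + 1)·e^(-2·u)/4; evaluating from 2.8 to ∞ gives 557·e^(-28/5)/100, while the full integral is 1/4.
Taking the ratio yields P = 0.08239.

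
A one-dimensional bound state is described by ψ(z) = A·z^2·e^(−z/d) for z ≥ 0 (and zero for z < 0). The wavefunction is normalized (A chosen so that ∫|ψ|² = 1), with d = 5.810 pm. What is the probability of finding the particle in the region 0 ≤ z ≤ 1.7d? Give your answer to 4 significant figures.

|ψ|² is the probability density, so P = ∫_{0}^{1.7d} |ψ|² dz.
The normalization integral ∫|ψ|²dz over the whole domain equals 3·d^5/4·A², and A² cancels in the ratio.
In terms of u = z/d (A² and the length scale cancel between numerator and denominator), P = [∫_{0}^{1.7} u^4·e^(-2·u) du] / [∫_{0}^{∞} u^4·e^(-2·u) du].
With ∫ u^4·e^(-2·u) du = -(u^4/2 + u^3 + 3·u^2/2 + 3·u/2 + 3/4)·e^(-2·u) + C, the region integral is ≈ 0.191864 and the full one is 3/4.
Taking the ratio, P = 0.25582.

P ≈ 0.2558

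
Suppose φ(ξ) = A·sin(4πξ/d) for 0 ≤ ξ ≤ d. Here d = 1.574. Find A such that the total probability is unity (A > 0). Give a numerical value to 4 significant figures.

A ≈ 1.127

We need A² ∫|f|² dξ = 1, taking the integral from 0 to d.
Using sin²θ = (1 − cos 2θ)/2, the integral (without the A² prefactor) comes out to d/2.
So A² = (d/2)^(−1).
Plugging in d = 1.574 yields A = 1.1272.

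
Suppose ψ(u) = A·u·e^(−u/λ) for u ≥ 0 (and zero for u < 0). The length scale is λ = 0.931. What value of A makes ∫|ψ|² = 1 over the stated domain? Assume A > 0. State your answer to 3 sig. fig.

Normalization requires ∫|ψ|² du = 1, integrated from 0 to ∞.
The integral (without the A² prefactor) comes out to λ^3/4.
With λ = 0.931: A² = 4.957 and A = 2.226.

A ≈ 2.23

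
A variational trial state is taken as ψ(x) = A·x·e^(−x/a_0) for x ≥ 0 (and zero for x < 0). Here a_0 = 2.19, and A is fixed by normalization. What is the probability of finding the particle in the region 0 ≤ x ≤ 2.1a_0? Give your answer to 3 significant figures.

|ψ|² is the probability density, so P = ∫_{0}^{2.1a_0} |ψ|² dx.
The normalization integral ∫|ψ|²dx over the whole domain equals a_0^3/4·A², and A² cancels in the ratio.
In terms of u = x/a_0 (A² and the length scale cancel between numerator and denominator), P = [∫_{0}^{2.1} u^2·e^(-2·u) du] / [∫_{0}^{∞} u^2·e^(-2·u) du].
Using ∫ u^2·e^(-2·u) du = -(2·u^2 + 2·u + 1)·e^(-2·u)/4, the numerator is 1/4 - 701·e^(-21/5)/200 and the denominator is 1/4.
Evaluating gives P = 0.7898.

P ≈ 0.790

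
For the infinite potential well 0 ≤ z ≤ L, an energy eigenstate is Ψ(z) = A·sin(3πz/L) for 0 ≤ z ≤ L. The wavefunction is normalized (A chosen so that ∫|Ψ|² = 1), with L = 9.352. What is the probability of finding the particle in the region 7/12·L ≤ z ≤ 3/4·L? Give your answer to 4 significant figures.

P ≈ 0.06056

P = ∫_{7/12·L}^{3/4·L} |Ψ(z)|² dz.
Since A² = 1/(L/2), this is the region integral divided by the full normalization integral.
In terms of u = z/L (A² and the length scale cancel between numerator and denominator), P = [∫_{7/12}^{3/4} sin(3·π·u)^2 du] / [∫_{0}^{1} sin(3·π·u)^2 du].
With ∫ sin(3·π·u)^2 du = u/2 - sin(6·π·u)/(12·π) + C, the region integral is 1/12 - 1/(6·π) and the full one is 1/2.
Taking the ratio, P = (-2 + π)/(6·π).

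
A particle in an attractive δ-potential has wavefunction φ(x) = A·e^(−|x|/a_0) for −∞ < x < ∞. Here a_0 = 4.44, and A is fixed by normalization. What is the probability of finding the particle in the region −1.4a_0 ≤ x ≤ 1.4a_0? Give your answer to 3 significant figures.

P ≈ 0.939

|φ|² is the probability density, so P = ∫_{−1.4a_0}^{1.4a_0} |φ|² dx.
The normalization integral ∫|φ|²dx over the whole domain equals a_0·A², and A² cancels in the ratio.
By symmetry take twice the x ≥ 0 contribution in numerator and denominator; the 2's cancel. Let u = x/a_0; then A² and the length scale cancel, so P = ∫_{0}^{1.4} e^(-2·u) du ÷ ∫_{0}^{∞} e^(-2·u) du.
Using ∫ e^(-2·u) du = -e^(-2·u)/2, the numerator is 1/2 - e^(-14/5)/2 and the denominator is 1/2.
Evaluating gives P = 0.9392.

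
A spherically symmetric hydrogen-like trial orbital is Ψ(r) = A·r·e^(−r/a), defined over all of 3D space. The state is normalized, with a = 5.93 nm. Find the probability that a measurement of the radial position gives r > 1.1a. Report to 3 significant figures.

P ≈ 0.928

With dV = 4πr²dr, the probability is ∫|Ψ|² dV over r > 1.1a.
Normalization gives A² = 1/(3·π·a^5).
Let u = r/a; then A², 4π and the length scale all cancel, so P = ∫_{1.1}^{∞} u^4·e^(-2·u) du ÷ ∫_{0}^{∞} u^4·e^(-2·u) du.
Using ∫ u^4·e^(-2·u) du = -(u^4/2 + u^3 + 3·u^2/2 + 3·u/2 + 3/4)·e^(-2·u), the numerator is ≈ 0.69563 and the denominator is 3/4.
The region integral divided by the full integral gives P = 0.9275.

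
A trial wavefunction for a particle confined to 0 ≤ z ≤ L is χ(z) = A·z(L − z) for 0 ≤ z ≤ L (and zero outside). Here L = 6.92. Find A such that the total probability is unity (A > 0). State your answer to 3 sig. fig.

Require ∫ |χ|² dz = 1 over the whole domain.
Expanding the polynomial and integrating term by term, the integral (without the A² prefactor) comes out to L^5/30.
Hence A² = 1/[L^5/30].
Plugging in L = 6.92 yields A = 0.04348.

A ≈ 0.0435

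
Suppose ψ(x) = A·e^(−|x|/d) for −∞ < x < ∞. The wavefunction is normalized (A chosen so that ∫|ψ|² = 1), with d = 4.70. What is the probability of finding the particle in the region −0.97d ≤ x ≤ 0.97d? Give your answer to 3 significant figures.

P ≈ 0.856

The probability is P = ∫ |ψ|² dx over [−0.97d, 0.97d].
With A² fixed by ∫|ψ|² = 1, i.e. A² = (d)^(−1), substitute and integrate.
Both integrals are even about x = 0, so only the x ≥ 0 halves are needed (the factors of 2 cancel). Substituting u = x/d, A² and the length scale cancel in the ratio: P = ∫_{0}^{0.97} e^(-2·u) du / ∫_{0}^{∞} e^(-2·u) du.
An antiderivative of e^(-2·u) is -e^(-2·u)/2; evaluating from 0 to 0.97 gives 1/2 - e^(-97/50)/2, while the full integral is 1/2.
Evaluating gives P = 0.8563.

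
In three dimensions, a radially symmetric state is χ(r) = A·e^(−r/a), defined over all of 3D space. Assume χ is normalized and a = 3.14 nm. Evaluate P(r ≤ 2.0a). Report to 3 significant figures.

P = ∫ |χ|² 4πr² dr over r ≤ 2.0a.
The full normalization integral is A²·[π·a^3] = 1, fixing A².
In terms of u = r/a (A², 4π and the length scale all cancel between numerator and denominator), P = [∫_{0}^{2.0} u^2·e^(-2·u) du] / [∫_{0}^{∞} u^2·e^(-2·u) du].
Using ∫ u^2·e^(-2·u) du = -(2·u^2 + 2·u + 1)·e^(-2·u)/4, the numerator is 1/4 - 13·e^(-4)/4 and the denominator is 1/4.
Taking the ratio yields P = 0.7619.

P ≈ 0.762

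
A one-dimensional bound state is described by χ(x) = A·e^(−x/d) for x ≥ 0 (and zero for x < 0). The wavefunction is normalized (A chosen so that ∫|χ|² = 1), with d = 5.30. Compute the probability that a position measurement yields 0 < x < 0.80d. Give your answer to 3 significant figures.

The probability is P = ∫ |χ|² dx over [0, 0.80d].
Since A² = 1/(d/2), this is the region integral divided by the full normalization integral.
Let u = x/d; then A² and the length scale cancel, so P = ∫_{0}^{0.80} e^(-2·u) du ÷ ∫_{0}^{∞} e^(-2·u) du.
Using ∫ e^(-2·u) du = -e^(-2·u)/2, the numerator is 1/2 - e^(-8/5)/2 and the denominator is 1/2.
This works out to P = 0.7981.

P ≈ 0.798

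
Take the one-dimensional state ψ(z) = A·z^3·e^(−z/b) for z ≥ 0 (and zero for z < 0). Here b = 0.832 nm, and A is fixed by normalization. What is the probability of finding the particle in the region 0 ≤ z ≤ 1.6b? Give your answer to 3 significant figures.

P = ∫_{0}^{1.6b} |ψ(z)|² dz.
The normalization integral ∫|ψ|²dz over the whole domain equals 45·b^7/8·A², and A² cancels in the ratio.
Substituting u = z/b, A² and the length scale cancel in the ratio: P = ∫_{0}^{1.6} u^6·e^(-2·u) du / ∫_{0}^{∞} u^6·e^(-2·u) du.
An antiderivative of u^6·e^(-2·u) is -(4·u^6 + 12·u^5 + 30·u^4 + 60·u^3 + 90·u^2 + 90·u + 45)·e^(-2·u)/8; evaluating from 0 to 1.6 gives ≈ 0.25098, while the full integral is 45/8.
This works out to P = 0.04462.

P ≈ 0.0446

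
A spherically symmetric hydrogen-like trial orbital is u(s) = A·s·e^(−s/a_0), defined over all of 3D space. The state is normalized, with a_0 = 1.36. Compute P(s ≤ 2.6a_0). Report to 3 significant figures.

With dV = 4πs²ds, the probability is ∫|u|² dV over s ≤ 2.6a_0.
A² is fixed by ∫₀^∞ 4πs²|u|² ds = 1, i.e. A² = (3·π·a_0^5)^(−1).
Let t = s/a_0; then A², 4π and the length scale all cancel, so P = ∫_{0}^{2.6} t^4·e^(-2·t) dt ÷ ∫_{0}^{∞} t^4·e^(-2·t) dt.
An antiderivative of t^4·e^(-2·t) is -(t^4/2 + t^3 + 3·t^2/2 + 3·t/2 + 3/4)·e^(-2·t); evaluating from 0 to 2.6 gives ≈ 0.44540, while the full integral is 3/4.
The region integral divided by the full integral gives P = 0.5939.

P ≈ 0.594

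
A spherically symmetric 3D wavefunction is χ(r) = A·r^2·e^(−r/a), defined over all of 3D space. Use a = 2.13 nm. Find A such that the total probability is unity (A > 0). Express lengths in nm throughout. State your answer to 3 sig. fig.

A ≈ 0.00843 nm^(-7/2)

Require ∫ |χ|² 4πr² dr = 1 over the whole domain.
Using ∫₀^∞ rⁿ e^(−αr) dr = n!/αⁿ⁺¹, with χ = A·r^2·e^(−r/a), the integral evaluates to A²·[45·π·a^7/2].
Substituting a = 2.13 gives A² = 0.00007112, so A = 0.008433.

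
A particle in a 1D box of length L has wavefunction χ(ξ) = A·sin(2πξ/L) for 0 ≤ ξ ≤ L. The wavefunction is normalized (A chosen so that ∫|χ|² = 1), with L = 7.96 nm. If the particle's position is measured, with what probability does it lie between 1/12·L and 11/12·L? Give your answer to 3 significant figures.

|χ|² is the probability density, so P = ∫_{1/12·L}^{11/12·L} |χ|² dξ.
The normalization integral ∫|χ|²dξ over the whole domain equals L/2·A², and A² cancels in the ratio.
In terms of u = ξ/L (A² and the length scale cancel between numerator and denominator), P = [∫_{1/12}^{11/12} sin(2·π·u)^2 du] / [∫_{0}^{1} sin(2·π·u)^2 du].
Using ∫ sin(2·π·u)^2 du = u/2 - sin(4·π·u)/(8·π), the numerator is √(3)/(8·π) + 5/12 and the denominator is 1/2.
Taking the ratio, P = √(3)/(4·π) + 5/6.

P ≈ 0.971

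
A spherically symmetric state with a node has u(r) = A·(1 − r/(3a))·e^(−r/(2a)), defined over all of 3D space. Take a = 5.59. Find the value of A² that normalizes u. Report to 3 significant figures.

Normalization requires ∫|u|² 4πr² dr = 1, integrated from 0 to ∞.
In 3D with spherical symmetry the volume element is 4πr² dr.
Recall ∫₀^∞ r^m e^(−r/β) dr = m!·β^(m+1), carrying out the integral gives A² · 8·π·a^3/3.
Hence A² = 1/[8·π·a^3/3].
With a = 5.59: A² = 0.0006834 and A = 0.02614.

A^2 ≈ 0.000683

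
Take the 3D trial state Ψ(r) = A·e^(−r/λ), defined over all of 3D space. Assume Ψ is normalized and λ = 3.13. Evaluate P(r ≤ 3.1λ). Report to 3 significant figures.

P ≈ 0.946

Integrate the radial probability density 4πr²|Ψ|² over r ≤ 3.1λ.
A² is fixed by ∫₀^∞ 4πr²|Ψ|² dr = 1, i.e. A² = (π·λ^3)^(−1).
Let u = r/λ; then A², 4π and the length scale all cancel, so P = ∫_{0}^{3.1} u^2·e^(-2·u) du ÷ ∫_{0}^{∞} u^2·e^(-2·u) du.
With ∫ u^2·e^(-2·u) du = -(2·u^2 + 2·u + 1)·e^(-2·u)/4 + C, the region integral is 1/4 - 1321·e^(-31/5)/200 and the full one is 1/4.
This evaluates to P = 0.9464.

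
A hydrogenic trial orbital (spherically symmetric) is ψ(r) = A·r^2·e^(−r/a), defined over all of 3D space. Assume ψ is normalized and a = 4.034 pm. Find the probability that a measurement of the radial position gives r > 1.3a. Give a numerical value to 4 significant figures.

With dV = 4πr²dr, the probability is ∫|ψ|² dV over r > 1.3a.
Normalization gives A² = 1/(45·π·a^7/2).
Substituting u = r/a, A², 4π and the length scale all cancel in the ratio: P = ∫_{1.3}^{∞} u^6·e^(-2·u) du / ∫_{0}^{∞} u^6·e^(-2·u) du.
Using ∫ u^6·e^(-2·u) du = -(4·u^6 + 12·u^5 + 30·u^4 + 60·u^3 + 90·u^2 + 90·u + 45)·e^(-2·u)/8, the numerator is ≈ 5.52842 and the denominator is 45/8.
Taking the ratio yields P = 0.98283.

P ≈ 0.9828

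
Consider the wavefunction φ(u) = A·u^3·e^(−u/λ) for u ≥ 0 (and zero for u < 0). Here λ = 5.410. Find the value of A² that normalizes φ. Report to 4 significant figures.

We need A² ∫|f|² du = 1, taking the integral from 0 to ∞.
Using ∫₀^∞ uⁿ e^(−αu) du = n!/αⁿ⁺¹, ∫|φ|² du = A²·(45·λ^7/8).
With λ = 5.410: A² = 0.0000013107 and A = 0.0011448.

A^2 ≈ 0.000001311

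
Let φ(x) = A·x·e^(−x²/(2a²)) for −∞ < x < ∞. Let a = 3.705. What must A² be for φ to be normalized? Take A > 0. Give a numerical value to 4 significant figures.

The normalization condition is ∫|φ|² dx = 1 from −∞ to ∞.
Differentiating ∫e^(−αx²) dx = √(π/α) under α to get the higher moments, carrying out the integral gives A² · √(π)·a^3/2.
So A² = (√(π)·a^3/2)^(−1).
Substituting a = 3.705 gives A² = 0.022187, so A = 0.14895.

A^2 ≈ 0.02219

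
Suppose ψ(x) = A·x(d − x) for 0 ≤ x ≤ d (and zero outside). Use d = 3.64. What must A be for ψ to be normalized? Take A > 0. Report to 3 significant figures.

A ≈ 0.217

Require ∫ |ψ|² dx = 1 over the whole domain.
Expanding the polynomial and integrating term by term, the integral (without the A² prefactor) comes out to d^5/30.
So A² = (d^5/30)^(−1).
Substituting d = 3.64 gives A² = 0.04695, so A = 0.2167.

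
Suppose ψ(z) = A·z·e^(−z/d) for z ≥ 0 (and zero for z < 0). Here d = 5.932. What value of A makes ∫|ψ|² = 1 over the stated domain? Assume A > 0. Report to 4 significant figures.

Normalization requires ∫|ψ|² dz = 1, integrated from 0 to ∞.
With ∫₀^∞ z^2 e^(−αz) dz = 2!/α^3, with ψ = A·z·e^(−z/d), the integral evaluates to A²·[d^3/4].
Hence A² = 1/[d^3/4].
With d = 5.932: A² = 0.019163 and A = 0.13843.

A ≈ 0.1384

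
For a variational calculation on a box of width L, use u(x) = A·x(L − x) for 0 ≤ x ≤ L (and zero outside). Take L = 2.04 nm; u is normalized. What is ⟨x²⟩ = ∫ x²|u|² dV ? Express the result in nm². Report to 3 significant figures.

⟨x²⟩ = ∫ x^2 |u|² dx over the full domain.
The ratio of the moment integral to the normalization integral gives ⟨x²⟩ = 2·L^2/7.
Putting L = 2.04 gives 1.189.

⟨x^2⟩ ≈ 1.19 nm^2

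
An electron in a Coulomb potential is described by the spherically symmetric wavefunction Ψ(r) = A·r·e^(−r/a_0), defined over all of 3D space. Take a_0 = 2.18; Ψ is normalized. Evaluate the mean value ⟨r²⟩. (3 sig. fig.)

⟨r^2⟩ ≈ 35.6

⟨r²⟩ = ∫ r^2 |Ψ|² 4πr² dr over the full domain.
Since the A² factors cancel between numerator and denominator, ⟨r²⟩ = 15·a_0^2/2.
Putting a_0 = 2.18 gives 35.64.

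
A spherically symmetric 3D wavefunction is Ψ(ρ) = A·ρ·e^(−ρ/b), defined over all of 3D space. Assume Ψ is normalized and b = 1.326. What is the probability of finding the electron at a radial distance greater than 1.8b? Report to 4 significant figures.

P ≈ 0.7064

P = ∫ |Ψ|² 4πρ² dρ over ρ > 1.8b.
Normalization gives A² = 1/(3·π·b^5).
In terms of u = ρ/b (A², 4π and the length scale all cancel between numerator and denominator), P = [∫_{1.8}^{∞} u^4·e^(-2·u) du] / [∫_{0}^{∞} u^4·e^(-2·u) du].
An antiderivative of u^4·e^(-2·u) is -(u^4/2 + u^3 + 3·u^2/2 + 3·u/2 + 3/4)·e^(-2·u); evaluating from 1.8 to ∞ gives ≈ 0.529829, while the full integral is 3/4.
Taking the ratio yields P = 0.70644.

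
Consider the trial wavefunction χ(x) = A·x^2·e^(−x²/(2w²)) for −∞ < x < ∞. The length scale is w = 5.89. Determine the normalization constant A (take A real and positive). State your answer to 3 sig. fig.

We need A² ∫|f|² dx = 1, taking the integral from −∞ to ∞.
Differentiating ∫e^(−αx²) dx = √(π/α) under α to get the higher moments, carrying out the integral gives A² · 3·√(π)·w^5/4.
So A² = (3·√(π)·w^5/4)^(−1).
Plugging in w = 5.89 yields A = 0.01030.

A ≈ 0.0103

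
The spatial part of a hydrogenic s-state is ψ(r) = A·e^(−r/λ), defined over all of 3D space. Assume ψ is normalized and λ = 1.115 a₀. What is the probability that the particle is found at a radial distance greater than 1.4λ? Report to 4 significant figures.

P ≈ 0.4695

P = ∫ |ψ|² 4πr² dr over r > 1.4λ.
The full normalization integral is A²·[π·λ^3] = 1, fixing A².
Substituting u = r/λ, A², 4π and the length scale all cancel in the ratio: P = ∫_{1.4}^{∞} u^2·e^(-2·u) du / ∫_{0}^{∞} u^2·e^(-2·u) du.
With ∫ u^2·e^(-2·u) du = -(2·u^2 + 2·u + 1)·e^(-2·u)/4 + C, the region integral is 193·e^(-14/5)/100 and the full one is 1/4.
The region integral divided by the full integral gives P = 0.46945.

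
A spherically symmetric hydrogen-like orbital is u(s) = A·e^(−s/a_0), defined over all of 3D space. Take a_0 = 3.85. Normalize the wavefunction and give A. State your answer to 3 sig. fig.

Require ∫ |u|² 4πs² ds = 1 over the whole domain.
In 3D with spherical symmetry the volume element is 4πs² ds.
Carrying out the integral gives A² · π·a_0^3.
Setting this equal to 1 gives A² = 1/(π·a_0^3).
Plugging in a_0 = 3.85 yields A = 0.07469.

A ≈ 0.0747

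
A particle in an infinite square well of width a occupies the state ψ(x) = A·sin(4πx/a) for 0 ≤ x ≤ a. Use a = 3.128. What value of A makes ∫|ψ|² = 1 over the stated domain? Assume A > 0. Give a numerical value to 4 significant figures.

A ≈ 0.7996

We need A² ∫|f|² dx = 1, taking the integral from 0 to a.
With ∫₀^a sin²(nπx/a) dx = a/2, the integral (without the A² prefactor) comes out to a/2.
Setting this equal to 1 gives A² = 1/(a/2).
Substituting a = 3.128 gives A² = 0.63939, so A = 0.79962.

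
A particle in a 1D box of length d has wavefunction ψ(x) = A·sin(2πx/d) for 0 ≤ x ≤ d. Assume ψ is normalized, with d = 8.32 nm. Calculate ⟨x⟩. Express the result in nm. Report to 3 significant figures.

⟨x⟩ ≈ 4.16 nm

⟨x⟩ = ∫ x |ψ|² dx over the full domain.
Evaluating both integrals, ⟨x⟩ = d/2.
Putting d = 8.32 gives 4.160.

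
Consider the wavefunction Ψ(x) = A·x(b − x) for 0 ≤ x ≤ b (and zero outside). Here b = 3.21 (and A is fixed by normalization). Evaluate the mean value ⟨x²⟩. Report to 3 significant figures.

⟨x²⟩ = ∫ x^2 |Ψ|² dx over the full domain.
Expanding the polynomial and integrating term by term, since the A² factors cancel between numerator and denominator, ⟨x²⟩ = 2·b^2/7.
With b = 3.21, ⟨x^2⟩ = 2.944.

⟨x^2⟩ ≈ 2.94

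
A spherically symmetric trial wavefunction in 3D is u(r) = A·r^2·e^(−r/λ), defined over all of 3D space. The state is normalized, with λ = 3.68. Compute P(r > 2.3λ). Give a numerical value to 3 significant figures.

With dV = 4πr²dr, the probability is ∫|u|² dV over r > 2.3λ.
Normalization gives A² = 1/(45·π·λ^7/2).
In terms of t = r/λ (A², 4π and the length scale all cancel between numerator and denominator), P = [∫_{2.3}^{∞} t^6·e^(-2·t) dt] / [∫_{0}^{∞} t^6·e^(-2·t) dt].
With ∫ t^6·e^(-2·t) dt = -(4·t^6 + 12·t^5 + 30·t^4 + 60·t^3 + 90·t^2 + 90·t + 45)·e^(-2·t)/8 + C, the region integral is ≈ 4.6014 and the full one is 45/8.
Taking the ratio yields P = 0.8180.

P ≈ 0.818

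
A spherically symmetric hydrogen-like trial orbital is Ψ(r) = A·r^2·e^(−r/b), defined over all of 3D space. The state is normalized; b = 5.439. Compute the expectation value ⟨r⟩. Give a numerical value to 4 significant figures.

⟨r⟩ = ∫ r |Ψ|² 4πr² dr over the full domain.
Evaluating both integrals, ⟨r⟩ = 7·b/2.
Putting b = 5.439 gives 19.037.

⟨r⟩ ≈ 19.04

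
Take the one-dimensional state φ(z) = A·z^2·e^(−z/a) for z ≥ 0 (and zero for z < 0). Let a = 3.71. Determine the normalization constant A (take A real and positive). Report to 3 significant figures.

Normalization requires ∫|φ|² dz = 1, integrated from 0 to ∞.
Recall ∫₀^∞ z^m e^(−z/β) dz = m!·β^(m+1), ∫|φ|² dz = A²·(3·a^5/4).
Substituting a = 3.71 gives A² = 0.001897, so A = 0.04355.

A ≈ 0.0436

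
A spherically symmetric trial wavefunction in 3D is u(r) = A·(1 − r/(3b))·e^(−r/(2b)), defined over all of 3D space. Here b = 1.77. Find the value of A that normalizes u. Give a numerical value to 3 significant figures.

A ≈ 0.147

We need A² ∫|f|² 4πr² dr = 1, taking the integral from 0 to ∞.
In 3D with spherical symmetry the volume element is 4πr² dr.
The integral (without the A² prefactor) comes out to 8·π·b^3/3.
So A² = (8·π·b^3/3)^(−1).
With b = 1.77: A² = 0.02153 and A = 0.1467.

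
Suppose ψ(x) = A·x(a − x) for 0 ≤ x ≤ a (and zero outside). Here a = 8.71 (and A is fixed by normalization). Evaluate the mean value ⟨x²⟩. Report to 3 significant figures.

By definition ⟨x²⟩ = ∫ x^2 |ψ(x)|² dx.
Expanding the polynomial and integrating term by term, the ratio of the moment integral to the normalization integral gives ⟨x²⟩ = 2·a^2/7.
Putting a = 8.71 gives 21.68.

⟨x^2⟩ ≈ 21.7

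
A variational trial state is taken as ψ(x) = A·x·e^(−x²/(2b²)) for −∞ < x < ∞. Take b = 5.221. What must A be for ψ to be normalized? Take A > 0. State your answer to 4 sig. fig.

We need A² ∫|f|² dx = 1, taking the integral from −∞ to ∞.
With ∫_{−∞}^{∞} x^(2m) e^(−αx²) dx = (2m−1)!!·√π / (2^m α^(m+1/2)), the integral (without the A² prefactor) comes out to √(π)·b^3/2.
Setting this equal to 1 gives A² = 1/(√(π)·b^3/2).
With b = 5.221: A² = 0.0079286 and A = 0.089042.

A ≈ 0.08904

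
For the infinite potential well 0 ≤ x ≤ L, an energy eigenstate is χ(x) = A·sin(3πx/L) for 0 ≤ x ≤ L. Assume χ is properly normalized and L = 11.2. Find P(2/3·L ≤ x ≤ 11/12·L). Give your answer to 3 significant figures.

P ≈ 0.303

|χ|² is the probability density, so P = ∫_{2/3·L}^{11/12·L} |χ|² dx.
With A² fixed by ∫|χ|² = 1, i.e. A² = (L/2)^(−1), substitute and integrate.
Substituting u = x/L, A² and the length scale cancel in the ratio: P = ∫_{2/3}^{11/12} sin(3·π·u)^2 du / ∫_{0}^{1} sin(3·π·u)^2 du.
An antiderivative of sin(3·π·u)^2 is u/2 - sin(6·π·u)/(12·π); evaluating from 2/3 to 11/12 gives 1/(12·π) + 1/8, while the full integral is 1/2.
Evaluating gives P = (2 + 3·π)/(12·π).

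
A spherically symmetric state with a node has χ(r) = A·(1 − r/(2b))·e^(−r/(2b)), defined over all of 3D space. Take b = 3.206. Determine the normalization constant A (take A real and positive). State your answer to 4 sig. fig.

Require ∫ |χ|² 4πr² dr = 1 over the whole domain.
The angular integral contributes 4π, leaving ∫₀^∞ r²|χ|² dr.
Recall ∫₀^∞ r^m e^(−r/β) dr = m!·β^(m+1), with χ = A·(1 − r/(2b))·e^(−r/(2b)), the integral evaluates to A²·[8·π·b^3].
So A² = (8·π·b^3)^(−1).
With b = 3.206: A² = 0.0012075 and A = 0.034748.

A ≈ 0.03475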